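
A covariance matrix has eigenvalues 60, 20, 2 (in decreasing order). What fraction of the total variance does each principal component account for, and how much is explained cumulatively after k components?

Step 1 — total variance = trace(Sigma) = Σ λ_i = 60 + 20 + 2 = 82.

Step 2 — fraction explained by component i = λ_i / Σ λ:
  PC1: 60/82 = 0.7317
  PC2: 20/82 = 0.2439
  PC3: 2/82 = 0.0244

Step 3 — cumulative fraction after k components = (λ_1 + ... + λ_k) / Σ λ:
  k = 1: 60/82 = 0.7317
  k = 2: (60 + 20)/82 = 80/82 = 0.9756
  k = 3: (60 + 20 + 2)/82 = 82/82 = 1

Summary (fraction, with percent):

explained: PC1 0.7317 (73.17%), PC2 0.2439 (24.39%), PC3 0.0244 (2.44%);  cumulative: 0.7317, 0.9756, 1


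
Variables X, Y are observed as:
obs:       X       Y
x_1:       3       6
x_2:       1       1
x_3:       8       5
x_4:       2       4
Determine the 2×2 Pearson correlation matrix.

Step 1 — column means:
  mean(X) = (3 + 1 + 8 + 2) / 4 = 14/4 = 3.5
  mean(Y) = (6 + 1 + 5 + 4) / 4 = 16/4 = 4

Step 2 — sample variances and covariances s[i,j] = (1/(n-1)) · Σ_k (x_{k,i} - mean_i) · (x_{k,j} - mean_j), with n-1 = 3:
  s[X,X] = ((-0.5)·(-0.5) + (-2.5)·(-2.5) + (4.5)·(4.5) + (-1.5)·(-1.5)) / 3 = 29/3 = 9.6667
  s[X,Y] = ((-0.5)·(2) + (-2.5)·(-3) + (4.5)·(1) + (-1.5)·(0)) / 3 = 11/3 = 3.6667
  s[Y,Y] = ((2)·(2) + (-3)·(-3) + (1)·(1) + (0)·(0)) / 3 = 14/3 = 4.6667
  Sample standard deviations s_i = √(s[i,i]):
  s(X) = √(9.6667) = 3.1091
  s(Y) = √(4.6667) = 2.1602

Step 3 — r_{ij} = s_{ij} / (s_i · s_j):
  r[X,X] = 1 (diagonal).
  r[X,Y] = 3.6667 / (3.1091 · 2.1602) = 3.6667 / 6.7165 = 0.5459
  r[Y,Y] = 1 (diagonal).

R is symmetric with unit diagonal. Assembling:

R = [[1, 0.5459],
 [0.5459, 1]]


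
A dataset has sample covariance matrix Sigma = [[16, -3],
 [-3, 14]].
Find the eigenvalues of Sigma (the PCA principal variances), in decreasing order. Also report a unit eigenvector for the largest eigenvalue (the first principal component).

Step 1 — characteristic polynomial of 2×2 Sigma:
  det(Sigma - λI) = λ² - trace · λ + det = 0.
  trace = 16 + 14 = 30, det = 16·14 - (-3)² = 215.
Step 2 — discriminant:
  Δ = trace² - 4·det = 900 - 860 = 40.
Step 3 — eigenvalues:
  λ = (trace ± √Δ)/2 = (30 ± 6.3246)/2,
  λ_1 = 18.1623,  λ_2 = 11.8377.

Step 4 — unit eigenvector for λ_1: solve (Sigma - λ_1 I)v = 0. First row:
  (16 - 18.1623)·v_x + (-3)·v_y = 0, i.e. (-2.1623)·v_x + (-3)·v_y = 0,
  so v ∝ (b, λ_1 - a) = (-3, 2.1623); multiply by -1 so the first entry is positive: u = (3, -2.1623).
  ||u|| = √((3)² + (-2.1623)²) = √(13.6754) ≈ 3.698,
  v_1 = u/||u|| ≈ (0.8112, -0.5847) (||v_1|| = 1).

λ_1 = 18.1623,  λ_2 = 11.8377;  v_1 ≈ (0.8112, -0.5847)


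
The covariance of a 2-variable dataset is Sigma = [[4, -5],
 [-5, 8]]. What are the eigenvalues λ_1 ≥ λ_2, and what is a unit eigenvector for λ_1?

Step 1 — characteristic polynomial of 2×2 Sigma:
  det(Sigma - λI) = λ² - trace · λ + det = 0.
  trace = 4 + 8 = 12, det = 4·8 - (-5)² = 7.
Step 2 — discriminant:
  Δ = trace² - 4·det = 144 - 28 = 116.
Step 3 — eigenvalues:
  λ = (trace ± √Δ)/2 = (12 ± 10.7703)/2,
  λ_1 = 11.3852,  λ_2 = 0.6148.

Step 4 — unit eigenvector for λ_1: solve (Sigma - λ_1 I)v = 0. First row:
  (4 - 11.3852)·v_x + (-5)·v_y = 0, i.e. (-7.3852)·v_x + (-5)·v_y = 0,
  so v ∝ (b, λ_1 - a) = (-5, 7.3852); multiply by -1 so the first entry is positive: u = (5, -7.3852).
  ||u|| = √((5)² + (-7.3852)²) = √(79.5407) ≈ 8.9186,
  v_1 = u/||u|| ≈ (0.5606, -0.8281) (||v_1|| = 1).

λ_1 = 11.3852,  λ_2 = 0.6148;  v_1 ≈ (0.5606, -0.8281)


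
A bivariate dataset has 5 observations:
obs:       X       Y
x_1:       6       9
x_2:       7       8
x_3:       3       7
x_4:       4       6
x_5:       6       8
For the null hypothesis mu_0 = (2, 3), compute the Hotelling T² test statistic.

Step 1 — sample mean vector:
  mean(X) = (6 + 7 + 3 + 4 + 6) / 5 = 26/5 = 5.2
  mean(Y) = (9 + 8 + 7 + 6 + 8) / 5 = 38/5 = 7.6
  x̄ = (5.2, 7.6),  deviation x̄ - mu_0 = (5.2, 7.6) - (2, 3) = (3.2, 4.6).

Step 2 — sample covariance matrix, S[i,j] = (1/(n-1)) · Σ_k (x_{k,i} - mean_i) · (x_{k,j} - mean_j), divisor n-1 = 4:
  S[X,X] = ((0.8)·(0.8) + (1.8)·(1.8) + (-2.2)·(-2.2) + (-1.2)·(-1.2) + (0.8)·(0.8)) / 4 = 10.8/4 = 2.7
  S[X,Y] = ((0.8)·(1.4) + (1.8)·(0.4) + (-2.2)·(-0.6) + (-1.2)·(-1.6) + (0.8)·(0.4)) / 4 = 5.4/4 = 1.35
  S[Y,Y] = ((1.4)·(1.4) + (0.4)·(0.4) + (-0.6)·(-0.6) + (-1.6)·(-1.6) + (0.4)·(0.4)) / 4 = 5.2/4 = 1.3
  S = [[2.7, 1.35],
 [1.35, 1.3]].

Step 3 — invert S. det(S) = 2.7·1.3 - (1.35)² = 1.6875.
  S^{-1} = (1/det) · [[d, -b], [-b, a]] = [[0.7704, -0.8],
 [-0.8, 1.6]].

Step 4 — quadratic form (x̄ - mu_0)^T · S^{-1} · (x̄ - mu_0):
  S^{-1} · (x̄ - mu_0) = (-1.2148, 4.8),
  (x̄ - mu_0)^T · [...] = (3.2)·(-1.2148) + (4.6)·(4.8) = 18.1926.

Step 5 — scale by n: T² = 5 · 18.1926 = 90.963.

T² ≈ 90.963


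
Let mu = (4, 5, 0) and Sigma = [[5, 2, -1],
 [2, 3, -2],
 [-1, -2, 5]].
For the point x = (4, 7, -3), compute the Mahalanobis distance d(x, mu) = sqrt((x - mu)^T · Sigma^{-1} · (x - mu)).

Step 1 — centre the observation: (x - mu) = (0, 2, -3).

Step 2 — invert Sigma (cofactor / det for 3×3, or solve directly):
  Sigma^{-1} = [[0.275, -0.2, -0.025],
 [-0.2, 0.6, 0.2],
 [-0.025, 0.2, 0.275]].

Step 3 — form the quadratic (x - mu)^T · Sigma^{-1} · (x - mu):
  Sigma^{-1} · (x - mu) = (-0.325, 0.6, -0.425).
  (x - mu)^T · [Sigma^{-1} · (x - mu)] = (0)·(-0.325) + (2)·(0.6) + (-3)·(-0.425) = 2.475.

Step 4 — take square root: d = √(2.475) ≈ 1.5732.

d(x, mu) = √(2.475) ≈ 1.5732


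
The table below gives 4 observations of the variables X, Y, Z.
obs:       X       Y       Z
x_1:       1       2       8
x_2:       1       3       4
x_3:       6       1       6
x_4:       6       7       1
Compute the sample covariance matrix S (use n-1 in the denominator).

Step 1 — column means:
  mean(X) = (1 + 1 + 6 + 6) / 4 = 14/4 = 3.5
  mean(Y) = (2 + 3 + 1 + 7) / 4 = 13/4 = 3.25
  mean(Z) = (8 + 4 + 6 + 1) / 4 = 19/4 = 4.75

Step 2 — sample covariance S[i,j] = (1/(n-1)) · Σ_k (x_{k,i} - mean_i) · (x_{k,j} - mean_j), with n-1 = 3.
  S[X,X] = ((-2.5)·(-2.5) + (-2.5)·(-2.5) + (2.5)·(2.5) + (2.5)·(2.5)) / 3 = 25/3 = 8.3333
  S[X,Y] = ((-2.5)·(-1.25) + (-2.5)·(-0.25) + (2.5)·(-2.25) + (2.5)·(3.75)) / 3 = 7.5/3 = 2.5
  S[X,Z] = ((-2.5)·(3.25) + (-2.5)·(-0.75) + (2.5)·(1.25) + (2.5)·(-3.75)) / 3 = -12.5/3 = -4.1667
  S[Y,Y] = ((-1.25)·(-1.25) + (-0.25)·(-0.25) + (-2.25)·(-2.25) + (3.75)·(3.75)) / 3 = 20.75/3 = 6.9167
  S[Y,Z] = ((-1.25)·(3.25) + (-0.25)·(-0.75) + (-2.25)·(1.25) + (3.75)·(-3.75)) / 3 = -20.75/3 = -6.9167
  S[Z,Z] = ((3.25)·(3.25) + (-0.75)·(-0.75) + (1.25)·(1.25) + (-3.75)·(-3.75)) / 3 = 26.75/3 = 8.9167

S is symmetric (S[j,i] = S[i,j]). Assembling:

S = [[8.3333, 2.5, -4.1667],
 [2.5, 6.9167, -6.9167],
 [-4.1667, -6.9167, 8.9167]]


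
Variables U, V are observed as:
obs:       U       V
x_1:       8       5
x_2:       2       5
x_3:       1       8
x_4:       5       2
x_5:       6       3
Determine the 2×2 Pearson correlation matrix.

Step 1 — column means:
  mean(U) = (8 + 2 + 1 + 5 + 6) / 5 = 22/5 = 4.4
  mean(V) = (5 + 5 + 8 + 2 + 3) / 5 = 23/5 = 4.6

Step 2 — sample variances and covariances s[i,j] = (1/(n-1)) · Σ_k (x_{k,i} - mean_i) · (x_{k,j} - mean_j), with n-1 = 4:
  s[U,U] = ((3.6)·(3.6) + (-2.4)·(-2.4) + (-3.4)·(-3.4) + (0.6)·(0.6) + (1.6)·(1.6)) / 4 = 33.2/4 = 8.3
  s[U,V] = ((3.6)·(0.4) + (-2.4)·(0.4) + (-3.4)·(3.4) + (0.6)·(-2.6) + (1.6)·(-1.6)) / 4 = -15.2/4 = -3.8
  s[V,V] = ((0.4)·(0.4) + (0.4)·(0.4) + (3.4)·(3.4) + (-2.6)·(-2.6) + (-1.6)·(-1.6)) / 4 = 21.2/4 = 5.3
  Sample standard deviations s_i = √(s[i,i]):
  s(U) = √(8.3) = 2.881
  s(V) = √(5.3) = 2.3022

Step 3 — r_{ij} = s_{ij} / (s_i · s_j):
  r[U,U] = 1 (diagonal).
  r[U,V] = -3.8 / (2.881 · 2.3022) = -3.8 / 6.6325 = -0.5729
  r[V,V] = 1 (diagonal).

R is symmetric with unit diagonal. Assembling:

R = [[1, -0.5729],
 [-0.5729, 1]]


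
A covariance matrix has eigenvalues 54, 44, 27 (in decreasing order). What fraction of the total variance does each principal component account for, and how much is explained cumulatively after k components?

Step 1 — total variance = trace(Sigma) = Σ λ_i = 54 + 44 + 27 = 125.

Step 2 — fraction explained by component i = λ_i / Σ λ:
  PC1: 54/125 = 0.432
  PC2: 44/125 = 0.352
  PC3: 27/125 = 0.216

Step 3 — cumulative fraction after k components = (λ_1 + ... + λ_k) / Σ λ:
  k = 1: 54/125 = 0.432
  k = 2: (54 + 44)/125 = 98/125 = 0.784
  k = 3: (54 + 44 + 27)/125 = 125/125 = 1

Summary (fraction, with percent):

explained: PC1 0.432 (43.2%), PC2 0.352 (35.2%), PC3 0.216 (21.6%);  cumulative: 0.432, 0.784, 1


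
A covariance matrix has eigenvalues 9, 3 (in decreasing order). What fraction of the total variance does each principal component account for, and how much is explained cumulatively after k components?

Step 1 — total variance = trace(Sigma) = Σ λ_i = 9 + 3 = 12.

Step 2 — fraction explained by component i = λ_i / Σ λ:
  PC1: 9/12 = 0.75
  PC2: 3/12 = 0.25

Step 3 — cumulative fraction after k components = (λ_1 + ... + λ_k) / Σ λ:
  k = 1: 9/12 = 0.75
  k = 2: (9 + 3)/12 = 12/12 = 1

Summary (fraction, with percent):

explained: PC1 0.75 (75%), PC2 0.25 (25%);  cumulative: 0.75, 1


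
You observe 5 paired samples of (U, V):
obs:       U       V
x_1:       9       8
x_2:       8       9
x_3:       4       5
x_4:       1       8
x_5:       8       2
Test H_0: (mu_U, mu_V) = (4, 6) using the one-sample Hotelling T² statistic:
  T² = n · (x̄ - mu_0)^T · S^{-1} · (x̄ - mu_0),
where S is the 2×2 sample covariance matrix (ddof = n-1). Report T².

Step 1 — sample mean vector:
  mean(U) = (9 + 8 + 4 + 1 + 8) / 5 = 30/5 = 6
  mean(V) = (8 + 9 + 5 + 8 + 2) / 5 = 32/5 = 6.4
  x̄ = (6, 6.4),  deviation x̄ - mu_0 = (6, 6.4) - (4, 6) = (2, 0.4).

Step 2 — sample covariance matrix, S[i,j] = (1/(n-1)) · Σ_k (x_{k,i} - mean_i) · (x_{k,j} - mean_j), divisor n-1 = 4:
  S[U,U] = ((3)·(3) + (2)·(2) + (-2)·(-2) + (-5)·(-5) + (2)·(2)) / 4 = 46/4 = 11.5
  S[U,V] = ((3)·(1.6) + (2)·(2.6) + (-2)·(-1.4) + (-5)·(1.6) + (2)·(-4.4)) / 4 = -4/4 = -1
  S[V,V] = ((1.6)·(1.6) + (2.6)·(2.6) + (-1.4)·(-1.4) + (1.6)·(1.6) + (-4.4)·(-4.4)) / 4 = 33.2/4 = 8.3
  S = [[11.5, -1],
 [-1, 8.3]].

Step 3 — invert S. det(S) = 11.5·8.3 - (-1)² = 94.45.
  S^{-1} = (1/det) · [[d, -b], [-b, a]] = [[0.0879, 0.0106],
 [0.0106, 0.1218]].

Step 4 — quadratic form (x̄ - mu_0)^T · S^{-1} · (x̄ - mu_0):
  S^{-1} · (x̄ - mu_0) = (0.18, 0.0699),
  (x̄ - mu_0)^T · [...] = (2)·(0.18) + (0.4)·(0.0699) = 0.3879.

Step 5 — scale by n: T² = 5 · 0.3879 = 1.9397.

T² ≈ 1.9397


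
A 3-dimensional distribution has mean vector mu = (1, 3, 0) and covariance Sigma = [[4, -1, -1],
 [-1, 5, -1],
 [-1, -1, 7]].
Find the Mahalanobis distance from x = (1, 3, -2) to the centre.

Step 1 — centre the observation: (x - mu) = (0, 0, -2).

Step 2 — invert Sigma (cofactor / det for 3×3, or solve directly):
  Sigma^{-1} = [[0.2787, 0.0656, 0.0492],
 [0.0656, 0.2213, 0.041],
 [0.0492, 0.041, 0.1557]].

Step 3 — form the quadratic (x - mu)^T · Sigma^{-1} · (x - mu):
  Sigma^{-1} · (x - mu) = (-0.0984, -0.082, -0.3115).
  (x - mu)^T · [Sigma^{-1} · (x - mu)] = (0)·(-0.0984) + (0)·(-0.082) + (-2)·(-0.3115) = 0.623.

Step 4 — take square root: d = √(0.623) ≈ 0.7893.

d(x, mu) = √(0.623) ≈ 0.7893


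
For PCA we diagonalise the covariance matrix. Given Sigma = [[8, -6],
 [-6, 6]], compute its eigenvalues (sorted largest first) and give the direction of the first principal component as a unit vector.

Step 1 — characteristic polynomial of 2×2 Sigma:
  det(Sigma - λI) = λ² - trace · λ + det = 0.
  trace = 8 + 6 = 14, det = 8·6 - (-6)² = 12.
Step 2 — discriminant:
  Δ = trace² - 4·det = 196 - 48 = 148.
Step 3 — eigenvalues:
  λ = (trace ± √Δ)/2 = (14 ± 12.1655)/2,
  λ_1 = 13.0828,  λ_2 = 0.9172.

Step 4 — unit eigenvector for λ_1: solve (Sigma - λ_1 I)v = 0. First row:
  (8 - 13.0828)·v_x + (-6)·v_y = 0, i.e. (-5.0828)·v_x + (-6)·v_y = 0,
  so v ∝ (b, λ_1 - a) = (-6, 5.0828); multiply by -1 so the first entry is positive: u = (6, -5.0828).
  ||u|| = √((6)² + (-5.0828)²) = √(61.8345) ≈ 7.8635,
  v_1 = u/||u|| ≈ (0.763, -0.6464) (||v_1|| = 1).

λ_1 = 13.0828,  λ_2 = 0.9172;  v_1 ≈ (0.763, -0.6464)


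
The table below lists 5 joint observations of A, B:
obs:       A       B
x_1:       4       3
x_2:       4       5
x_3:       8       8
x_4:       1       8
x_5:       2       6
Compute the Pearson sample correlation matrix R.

Step 1 — column means:
  mean(A) = (4 + 4 + 8 + 1 + 2) / 5 = 19/5 = 3.8
  mean(B) = (3 + 5 + 8 + 8 + 6) / 5 = 30/5 = 6

Step 2 — sample variances and covariances s[i,j] = (1/(n-1)) · Σ_k (x_{k,i} - mean_i) · (x_{k,j} - mean_j), with n-1 = 4:
  s[A,A] = ((0.2)·(0.2) + (0.2)·(0.2) + (4.2)·(4.2) + (-2.8)·(-2.8) + (-1.8)·(-1.8)) / 4 = 28.8/4 = 7.2
  s[A,B] = ((0.2)·(-3) + (0.2)·(-1) + (4.2)·(2) + (-2.8)·(2) + (-1.8)·(0)) / 4 = 2/4 = 0.5
  s[B,B] = ((-3)·(-3) + (-1)·(-1) + (2)·(2) + (2)·(2) + (0)·(0)) / 4 = 18/4 = 4.5
  Sample standard deviations s_i = √(s[i,i]):
  s(A) = √(7.2) = 2.6833
  s(B) = √(4.5) = 2.1213

Step 3 — r_{ij} = s_{ij} / (s_i · s_j):
  r[A,A] = 1 (diagonal).
  r[A,B] = 0.5 / (2.6833 · 2.1213) = 0.5 / 5.6921 = 0.0878
  r[B,B] = 1 (diagonal).

R is symmetric with unit diagonal. Assembling:

R = [[1, 0.0878],
 [0.0878, 1]]


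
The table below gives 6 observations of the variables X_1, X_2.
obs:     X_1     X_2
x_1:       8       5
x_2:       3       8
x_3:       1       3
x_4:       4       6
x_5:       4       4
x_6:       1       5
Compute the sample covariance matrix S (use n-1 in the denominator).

Step 1 — column means:
  mean(X_1) = (8 + 3 + 1 + 4 + 4 + 1) / 6 = 21/6 = 3.5
  mean(X_2) = (5 + 8 + 3 + 6 + 4 + 5) / 6 = 31/6 = 5.1667

Step 2 — sample covariance S[i,j] = (1/(n-1)) · Σ_k (x_{k,i} - mean_i) · (x_{k,j} - mean_j), with n-1 = 5.
  S[X_1,X_1] = ((4.5)·(4.5) + (-0.5)·(-0.5) + (-2.5)·(-2.5) + (0.5)·(0.5) + (0.5)·(0.5) + (-2.5)·(-2.5)) / 5 = 33.5/5 = 6.7
  S[X_1,X_2] = ((4.5)·(-0.1667) + (-0.5)·(2.8333) + (-2.5)·(-2.1667) + (0.5)·(0.8333) + (0.5)·(-1.1667) + (-2.5)·(-0.1667)) / 5 = 3.5/5 = 0.7
  S[X_2,X_2] = ((-0.1667)·(-0.1667) + (2.8333)·(2.8333) + (-2.1667)·(-2.1667) + (0.8333)·(0.8333) + (-1.1667)·(-1.1667) + (-0.1667)·(-0.1667)) / 5 = 14.8333/5 = 2.9667

S is symmetric (S[j,i] = S[i,j]). Assembling:

S = [[6.7, 0.7],
 [0.7, 2.9667]]


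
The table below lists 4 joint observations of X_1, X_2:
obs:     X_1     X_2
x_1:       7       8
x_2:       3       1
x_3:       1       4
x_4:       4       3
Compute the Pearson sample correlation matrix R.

Step 1 — column means:
  mean(X_1) = (7 + 3 + 1 + 4) / 4 = 15/4 = 3.75
  mean(X_2) = (8 + 1 + 4 + 3) / 4 = 16/4 = 4

Step 2 — sample variances and covariances s[i,j] = (1/(n-1)) · Σ_k (x_{k,i} - mean_i) · (x_{k,j} - mean_j), with n-1 = 3:
  s[X_1,X_1] = ((3.25)·(3.25) + (-0.75)·(-0.75) + (-2.75)·(-2.75) + (0.25)·(0.25)) / 3 = 18.75/3 = 6.25
  s[X_1,X_2] = ((3.25)·(4) + (-0.75)·(-3) + (-2.75)·(0) + (0.25)·(-1)) / 3 = 15/3 = 5
  s[X_2,X_2] = ((4)·(4) + (-3)·(-3) + (0)·(0) + (-1)·(-1)) / 3 = 26/3 = 8.6667
  Sample standard deviations s_i = √(s[i,i]):
  s(X_1) = √(6.25) = 2.5
  s(X_2) = √(8.6667) = 2.9439

Step 3 — r_{ij} = s_{ij} / (s_i · s_j):
  r[X_1,X_1] = 1 (diagonal).
  r[X_1,X_2] = 5 / (2.5 · 2.9439) = 5 / 7.3598 = 0.6794
  r[X_2,X_2] = 1 (diagonal).

R is symmetric with unit diagonal. Assembling:

R = [[1, 0.6794],
 [0.6794, 1]]


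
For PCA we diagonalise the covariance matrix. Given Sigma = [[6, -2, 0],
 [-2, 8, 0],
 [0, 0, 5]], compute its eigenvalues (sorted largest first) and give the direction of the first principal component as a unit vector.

Step 1 — characteristic polynomial p(λ) = det(λI - Sigma) = λ³ - tr·λ² + c_1·λ - det, where tr = trace, c_1 = sum of the principal 2×2 minors, det = det(Sigma):
  tr = 6 + 8 + 5 = 19,
  c_1 = (6·8 - (-2)²) + (6·5 - (0)²) + (8·5 - (0)²) = 44 + 30 + 40 = 114,
  det = 6·(8·5 - (0)²) - (-2)·((-2)·5 - (0)·(0)) + (0)·((-2)·(0) - 8·(0)) = 6·(40) - (-2)·(-10) + (0)·(0) = 220.
  So p(λ) = λ³ - 19λ² + 114λ - 220.
Step 2 — look for an integer root (rational root theorem: any rational root is an integer divisor of 220). Testing λ = 5:
  p(5) = 125 - 475 + 570 - 220 = 0  ✓
  Dividing out (λ - 5): p(λ) = (λ - 5)(λ² - 14λ + 44).
Step 3 — remaining eigenvalues from the quadratic λ² - 14λ + 44 = 0:
  Δ = 14² - 4·44 = 196 - 176 = 20,  λ = (14 ± √20)/2 = (14 ± 4.4721)/2 ≈ 9.2361 or 4.7639.
  Sorted: λ_1 = 9.2361,  λ_2 = 5,  λ_3 = 4.7639  (check: sum = 19 = tr ✓).

Step 4 — unit eigenvector for λ_1 ≈ 9.2361: v spans the null space of (Sigma - λ_1 I), whose rows are
  r_1 = (-3.2361, -2, 0),  r_2 = (-2, -1.2361, 0),  r_3 = (0, 0, -4.2361).
  v is orthogonal to every row, so take v ∝ r_1 × r_3 = ((-2)·(-4.2361) - (0)·(0), (0)·(0) - (-3.2361)·(-4.2361), (-3.2361)·(0) - (-2)·(0)) ≈ (8.4721, -13.7082, 0).
  Let u = (8.4721, -13.7082, 0).
  ||u|| = √((8.4721)² + (-13.7082)² + (0)²) = √(259.6919) ≈ 16.115,  v_1 = u/||u|| ≈ (0.5257, -0.8507, 0) (||v_1|| = 1).

λ_1 = 9.2361,  λ_2 = 5,  λ_3 = 4.7639;  v_1 ≈ (0.5257, -0.8507, 0)


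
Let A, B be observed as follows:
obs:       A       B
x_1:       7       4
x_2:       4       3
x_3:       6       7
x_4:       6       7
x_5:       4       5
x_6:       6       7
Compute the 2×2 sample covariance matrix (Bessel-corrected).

Step 1 — column means:
  mean(A) = (7 + 4 + 6 + 6 + 4 + 6) / 6 = 33/6 = 5.5
  mean(B) = (4 + 3 + 7 + 7 + 5 + 7) / 6 = 33/6 = 5.5

Step 2 — sample covariance S[i,j] = (1/(n-1)) · Σ_k (x_{k,i} - mean_i) · (x_{k,j} - mean_j), with n-1 = 5.
  S[A,A] = ((1.5)·(1.5) + (-1.5)·(-1.5) + (0.5)·(0.5) + (0.5)·(0.5) + (-1.5)·(-1.5) + (0.5)·(0.5)) / 5 = 7.5/5 = 1.5
  S[A,B] = ((1.5)·(-1.5) + (-1.5)·(-2.5) + (0.5)·(1.5) + (0.5)·(1.5) + (-1.5)·(-0.5) + (0.5)·(1.5)) / 5 = 4.5/5 = 0.9
  S[B,B] = ((-1.5)·(-1.5) + (-2.5)·(-2.5) + (1.5)·(1.5) + (1.5)·(1.5) + (-0.5)·(-0.5) + (1.5)·(1.5)) / 5 = 15.5/5 = 3.1

S is symmetric (S[j,i] = S[i,j]). Assembling:

S = [[1.5, 0.9],
 [0.9, 3.1]]


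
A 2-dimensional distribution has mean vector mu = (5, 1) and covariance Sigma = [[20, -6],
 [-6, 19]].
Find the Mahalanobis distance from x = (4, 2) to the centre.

Step 1 — centre the observation: (x - mu) = (-1, 1).

Step 2 — invert Sigma. det(Sigma) = 20·19 - (-6)² = 344.
  Sigma^{-1} = (1/det) · [[d, -b], [-b, a]] = [[0.0552, 0.0174],
 [0.0174, 0.0581]].

Step 3 — form the quadratic (x - mu)^T · Sigma^{-1} · (x - mu):
  Sigma^{-1} · (x - mu) = (-0.0378, 0.0407).
  (x - mu)^T · [Sigma^{-1} · (x - mu)] = (-1)·(-0.0378) + (1)·(0.0407) = 0.0785.

Step 4 — take square root: d = √(0.0785) ≈ 0.2802.

d(x, mu) = √(0.0785) ≈ 0.2802


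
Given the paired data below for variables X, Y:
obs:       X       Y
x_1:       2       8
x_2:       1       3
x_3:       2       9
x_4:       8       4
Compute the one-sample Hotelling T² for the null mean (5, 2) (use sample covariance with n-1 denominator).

Step 1 — sample mean vector:
  mean(X) = (2 + 1 + 2 + 8) / 4 = 13/4 = 3.25
  mean(Y) = (8 + 3 + 9 + 4) / 4 = 24/4 = 6
  x̄ = (3.25, 6),  deviation x̄ - mu_0 = (3.25, 6) - (5, 2) = (-1.75, 4).

Step 2 — sample covariance matrix, S[i,j] = (1/(n-1)) · Σ_k (x_{k,i} - mean_i) · (x_{k,j} - mean_j), divisor n-1 = 3:
  S[X,X] = ((-1.25)·(-1.25) + (-2.25)·(-2.25) + (-1.25)·(-1.25) + (4.75)·(4.75)) / 3 = 30.75/3 = 10.25
  S[X,Y] = ((-1.25)·(2) + (-2.25)·(-3) + (-1.25)·(3) + (4.75)·(-2)) / 3 = -9/3 = -3
  S[Y,Y] = ((2)·(2) + (-3)·(-3) + (3)·(3) + (-2)·(-2)) / 3 = 26/3 = 8.6667
  S = [[10.25, -3],
 [-3, 8.6667]].

Step 3 — invert S. det(S) = 10.25·8.6667 - (-3)² = 79.8333.
  S^{-1} = (1/det) · [[d, -b], [-b, a]] = [[0.1086, 0.0376],
 [0.0376, 0.1284]].

Step 4 — quadratic form (x̄ - mu_0)^T · S^{-1} · (x̄ - mu_0):
  S^{-1} · (x̄ - mu_0) = (-0.0397, 0.4478),
  (x̄ - mu_0)^T · [...] = (-1.75)·(-0.0397) + (4)·(0.4478) = 1.8606.

Step 5 — scale by n: T² = 4 · 1.8606 = 7.4426.

T² ≈ 7.4426


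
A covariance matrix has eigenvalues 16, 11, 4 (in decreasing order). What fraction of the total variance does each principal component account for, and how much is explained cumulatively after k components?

Step 1 — total variance = trace(Sigma) = Σ λ_i = 16 + 11 + 4 = 31.

Step 2 — fraction explained by component i = λ_i / Σ λ:
  PC1: 16/31 = 0.5161
  PC2: 11/31 = 0.3548
  PC3: 4/31 = 0.129

Step 3 — cumulative fraction after k components = (λ_1 + ... + λ_k) / Σ λ:
  k = 1: 16/31 = 0.5161
  k = 2: (16 + 11)/31 = 27/31 = 0.871
  k = 3: (16 + 11 + 4)/31 = 31/31 = 1

Summary (fraction, with percent):

explained: PC1 0.5161 (51.61%), PC2 0.3548 (35.48%), PC3 0.129 (12.9%);  cumulative: 0.5161, 0.871, 1


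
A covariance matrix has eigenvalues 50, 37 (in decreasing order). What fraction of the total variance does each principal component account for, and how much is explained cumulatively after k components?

Step 1 — total variance = trace(Sigma) = Σ λ_i = 50 + 37 = 87.

Step 2 — fraction explained by component i = λ_i / Σ λ:
  PC1: 50/87 = 0.5747
  PC2: 37/87 = 0.4253

Step 3 — cumulative fraction after k components = (λ_1 + ... + λ_k) / Σ λ:
  k = 1: 50/87 = 0.5747
  k = 2: (50 + 37)/87 = 87/87 = 1

Summary (fraction, with percent):

explained: PC1 0.5747 (57.47%), PC2 0.4253 (42.53%);  cumulative: 0.5747, 1


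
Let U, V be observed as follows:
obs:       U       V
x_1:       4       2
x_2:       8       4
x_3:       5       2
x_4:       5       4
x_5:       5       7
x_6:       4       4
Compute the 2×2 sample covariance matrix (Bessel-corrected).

Step 1 — column means:
  mean(U) = (4 + 8 + 5 + 5 + 5 + 4) / 6 = 31/6 = 5.1667
  mean(V) = (2 + 4 + 2 + 4 + 7 + 4) / 6 = 23/6 = 3.8333

Step 2 — sample covariance S[i,j] = (1/(n-1)) · Σ_k (x_{k,i} - mean_i) · (x_{k,j} - mean_j), with n-1 = 5.
  S[U,U] = ((-1.1667)·(-1.1667) + (2.8333)·(2.8333) + (-0.1667)·(-0.1667) + (-0.1667)·(-0.1667) + (-0.1667)·(-0.1667) + (-1.1667)·(-1.1667)) / 5 = 10.8333/5 = 2.1667
  S[U,V] = ((-1.1667)·(-1.8333) + (2.8333)·(0.1667) + (-0.1667)·(-1.8333) + (-0.1667)·(0.1667) + (-0.1667)·(3.1667) + (-1.1667)·(0.1667)) / 5 = 2.1667/5 = 0.4333
  S[V,V] = ((-1.8333)·(-1.8333) + (0.1667)·(0.1667) + (-1.8333)·(-1.8333) + (0.1667)·(0.1667) + (3.1667)·(3.1667) + (0.1667)·(0.1667)) / 5 = 16.8333/5 = 3.3667

S is symmetric (S[j,i] = S[i,j]). Assembling:

S = [[2.1667, 0.4333],
 [0.4333, 3.3667]]


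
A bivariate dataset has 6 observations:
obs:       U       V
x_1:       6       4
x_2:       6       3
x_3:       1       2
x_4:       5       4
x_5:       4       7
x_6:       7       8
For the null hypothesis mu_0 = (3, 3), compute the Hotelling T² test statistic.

Step 1 — sample mean vector:
  mean(U) = (6 + 6 + 1 + 5 + 4 + 7) / 6 = 29/6 = 4.8333
  mean(V) = (4 + 3 + 2 + 4 + 7 + 8) / 6 = 28/6 = 4.6667
  x̄ = (4.8333, 4.6667),  deviation x̄ - mu_0 = (4.8333, 4.6667) - (3, 3) = (1.8333, 1.6667).

Step 2 — sample covariance matrix, S[i,j] = (1/(n-1)) · Σ_k (x_{k,i} - mean_i) · (x_{k,j} - mean_j), divisor n-1 = 5:
  S[U,U] = ((1.1667)·(1.1667) + (1.1667)·(1.1667) + (-3.8333)·(-3.8333) + (0.1667)·(0.1667) + (-0.8333)·(-0.8333) + (2.1667)·(2.1667)) / 5 = 22.8333/5 = 4.5667
  S[U,V] = ((1.1667)·(-0.6667) + (1.1667)·(-1.6667) + (-3.8333)·(-2.6667) + (0.1667)·(-0.6667) + (-0.8333)·(2.3333) + (2.1667)·(3.3333)) / 5 = 12.6667/5 = 2.5333
  S[V,V] = ((-0.6667)·(-0.6667) + (-1.6667)·(-1.6667) + (-2.6667)·(-2.6667) + (-0.6667)·(-0.6667) + (2.3333)·(2.3333) + (3.3333)·(3.3333)) / 5 = 27.3333/5 = 5.4667
  S = [[4.5667, 2.5333],
 [2.5333, 5.4667]].

Step 3 — invert S. det(S) = 4.5667·5.4667 - (2.5333)² = 18.5467.
  S^{-1} = (1/det) · [[d, -b], [-b, a]] = [[0.2948, -0.1366],
 [-0.1366, 0.2462]].

Step 4 — quadratic form (x̄ - mu_0)^T · S^{-1} · (x̄ - mu_0):
  S^{-1} · (x̄ - mu_0) = (0.3127, 0.16),
  (x̄ - mu_0)^T · [...] = (1.8333)·(0.3127) + (1.6667)·(0.16) = 0.8399.

Step 5 — scale by n: T² = 6 · 0.8399 = 5.0395.

T² ≈ 5.0395


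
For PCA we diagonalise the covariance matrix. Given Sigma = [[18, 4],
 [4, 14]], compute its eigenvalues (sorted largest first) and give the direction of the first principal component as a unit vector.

Step 1 — characteristic polynomial of 2×2 Sigma:
  det(Sigma - λI) = λ² - trace · λ + det = 0.
  trace = 18 + 14 = 32, det = 18·14 - (4)² = 236.
Step 2 — discriminant:
  Δ = trace² - 4·det = 1024 - 944 = 80.
Step 3 — eigenvalues:
  λ = (trace ± √Δ)/2 = (32 ± 8.9443)/2,
  λ_1 = 20.4721,  λ_2 = 11.5279.

Step 4 — unit eigenvector for λ_1: solve (Sigma - λ_1 I)v = 0. First row:
  (18 - 20.4721)·v_x + (4)·v_y = 0, i.e. (-2.4721)·v_x + (4)·v_y = 0,
  so v ∝ (b, λ_1 - a) = (4, 2.4721) = u.
  ||u|| = √((4)² + (2.4721)²) = √(22.1115) ≈ 4.7023,
  v_1 = u/||u|| ≈ (0.8507, 0.5257) (||v_1|| = 1).

λ_1 = 20.4721,  λ_2 = 11.5279;  v_1 ≈ (0.8507, 0.5257)


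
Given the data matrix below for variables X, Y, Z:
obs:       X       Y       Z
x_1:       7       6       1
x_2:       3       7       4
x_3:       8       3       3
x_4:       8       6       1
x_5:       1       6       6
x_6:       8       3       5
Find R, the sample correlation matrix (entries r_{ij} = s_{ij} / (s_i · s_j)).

Step 1 — column means:
  mean(X) = (7 + 3 + 8 + 8 + 1 + 8) / 6 = 35/6 = 5.8333
  mean(Y) = (6 + 7 + 3 + 6 + 6 + 3) / 6 = 31/6 = 5.1667
  mean(Z) = (1 + 4 + 3 + 1 + 6 + 5) / 6 = 20/6 = 3.3333

Step 2 — sample variances and covariances s[i,j] = (1/(n-1)) · Σ_k (x_{k,i} - mean_i) · (x_{k,j} - mean_j), with n-1 = 5:
  s[X,X] = ((1.1667)·(1.1667) + (-2.8333)·(-2.8333) + (2.1667)·(2.1667) + (2.1667)·(2.1667) + (-4.8333)·(-4.8333) + (2.1667)·(2.1667)) / 5 = 46.8333/5 = 9.3667
  s[X,Y] = ((1.1667)·(0.8333) + (-2.8333)·(1.8333) + (2.1667)·(-2.1667) + (2.1667)·(0.8333) + (-4.8333)·(0.8333) + (2.1667)·(-2.1667)) / 5 = -15.8333/5 = -3.1667
  s[X,Z] = ((1.1667)·(-2.3333) + (-2.8333)·(0.6667) + (2.1667)·(-0.3333) + (2.1667)·(-2.3333) + (-4.8333)·(2.6667) + (2.1667)·(1.6667)) / 5 = -19.6667/5 = -3.9333
  s[Y,Y] = ((0.8333)·(0.8333) + (1.8333)·(1.8333) + (-2.1667)·(-2.1667) + (0.8333)·(0.8333) + (0.8333)·(0.8333) + (-2.1667)·(-2.1667)) / 5 = 14.8333/5 = 2.9667
  s[Y,Z] = ((0.8333)·(-2.3333) + (1.8333)·(0.6667) + (-2.1667)·(-0.3333) + (0.8333)·(-2.3333) + (0.8333)·(2.6667) + (-2.1667)·(1.6667)) / 5 = -3.3333/5 = -0.6667
  s[Z,Z] = ((-2.3333)·(-2.3333) + (0.6667)·(0.6667) + (-0.3333)·(-0.3333) + (-2.3333)·(-2.3333) + (2.6667)·(2.6667) + (1.6667)·(1.6667)) / 5 = 21.3333/5 = 4.2667
  Sample standard deviations s_i = √(s[i,i]):
  s(X) = √(9.3667) = 3.0605
  s(Y) = √(2.9667) = 1.7224
  s(Z) = √(4.2667) = 2.0656

Step 3 — r_{ij} = s_{ij} / (s_i · s_j):
  r[X,X] = 1 (diagonal).
  r[X,Y] = -3.1667 / (3.0605 · 1.7224) = -3.1667 / 5.2714 = -0.6007
  r[X,Z] = -3.9333 / (3.0605 · 2.0656) = -3.9333 / 6.3217 = -0.6222
  r[Y,Y] = 1 (diagonal).
  r[Y,Z] = -0.6667 / (1.7224 · 2.0656) = -0.6667 / 3.5578 = -0.1874
  r[Z,Z] = 1 (diagonal).

R is symmetric with unit diagonal. Assembling:

R = [[1, -0.6007, -0.6222],
 [-0.6007, 1, -0.1874],
 [-0.6222, -0.1874, 1]]


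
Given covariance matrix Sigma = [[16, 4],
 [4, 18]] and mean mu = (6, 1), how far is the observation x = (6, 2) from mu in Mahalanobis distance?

Step 1 — centre the observation: (x - mu) = (0, 1).

Step 2 — invert Sigma. det(Sigma) = 16·18 - (4)² = 272.
  Sigma^{-1} = (1/det) · [[d, -b], [-b, a]] = [[0.0662, -0.0147],
 [-0.0147, 0.0588]].

Step 3 — form the quadratic (x - mu)^T · Sigma^{-1} · (x - mu):
  Sigma^{-1} · (x - mu) = (-0.0147, 0.0588).
  (x - mu)^T · [Sigma^{-1} · (x - mu)] = (0)·(-0.0147) + (1)·(0.0588) = 0.0588.

Step 4 — take square root: d = √(0.0588) ≈ 0.2425.

d(x, mu) = √(0.0588) ≈ 0.2425


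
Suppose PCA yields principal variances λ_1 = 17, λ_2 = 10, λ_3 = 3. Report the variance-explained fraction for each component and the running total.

Step 1 — total variance = trace(Sigma) = Σ λ_i = 17 + 10 + 3 = 30.

Step 2 — fraction explained by component i = λ_i / Σ λ:
  PC1: 17/30 = 0.5667
  PC2: 10/30 = 0.3333
  PC3: 3/30 = 0.1

Step 3 — cumulative fraction after k components = (λ_1 + ... + λ_k) / Σ λ:
  k = 1: 17/30 = 0.5667
  k = 2: (17 + 10)/30 = 27/30 = 0.9
  k = 3: (17 + 10 + 3)/30 = 30/30 = 1

Summary (fraction, with percent):

explained: PC1 0.5667 (56.67%), PC2 0.3333 (33.33%), PC3 0.1 (10%);  cumulative: 0.5667, 0.9, 1


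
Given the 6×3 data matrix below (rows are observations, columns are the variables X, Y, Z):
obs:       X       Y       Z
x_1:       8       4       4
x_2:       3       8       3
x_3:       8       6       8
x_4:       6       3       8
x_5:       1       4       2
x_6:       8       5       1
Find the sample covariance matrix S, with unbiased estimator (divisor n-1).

Step 1 — column means:
  mean(X) = (8 + 3 + 8 + 6 + 1 + 8) / 6 = 34/6 = 5.6667
  mean(Y) = (4 + 8 + 6 + 3 + 4 + 5) / 6 = 30/6 = 5
  mean(Z) = (4 + 3 + 8 + 8 + 2 + 1) / 6 = 26/6 = 4.3333

Step 2 — sample covariance S[i,j] = (1/(n-1)) · Σ_k (x_{k,i} - mean_i) · (x_{k,j} - mean_j), with n-1 = 5.
  S[X,X] = ((2.3333)·(2.3333) + (-2.6667)·(-2.6667) + (2.3333)·(2.3333) + (0.3333)·(0.3333) + (-4.6667)·(-4.6667) + (2.3333)·(2.3333)) / 5 = 45.3333/5 = 9.0667
  S[X,Y] = ((2.3333)·(-1) + (-2.6667)·(3) + (2.3333)·(1) + (0.3333)·(-2) + (-4.6667)·(-1) + (2.3333)·(0)) / 5 = -4/5 = -0.8
  S[X,Z] = ((2.3333)·(-0.3333) + (-2.6667)·(-1.3333) + (2.3333)·(3.6667) + (0.3333)·(3.6667) + (-4.6667)·(-2.3333) + (2.3333)·(-3.3333)) / 5 = 15.6667/5 = 3.1333
  S[Y,Y] = ((-1)·(-1) + (3)·(3) + (1)·(1) + (-2)·(-2) + (-1)·(-1) + (0)·(0)) / 5 = 16/5 = 3.2
  S[Y,Z] = ((-1)·(-0.3333) + (3)·(-1.3333) + (1)·(3.6667) + (-2)·(3.6667) + (-1)·(-2.3333) + (0)·(-3.3333)) / 5 = -5/5 = -1
  S[Z,Z] = ((-0.3333)·(-0.3333) + (-1.3333)·(-1.3333) + (3.6667)·(3.6667) + (3.6667)·(3.6667) + (-2.3333)·(-2.3333) + (-3.3333)·(-3.3333)) / 5 = 45.3333/5 = 9.0667

S is symmetric (S[j,i] = S[i,j]). Assembling:

S = [[9.0667, -0.8, 3.1333],
 [-0.8, 3.2, -1],
 [3.1333, -1, 9.0667]]


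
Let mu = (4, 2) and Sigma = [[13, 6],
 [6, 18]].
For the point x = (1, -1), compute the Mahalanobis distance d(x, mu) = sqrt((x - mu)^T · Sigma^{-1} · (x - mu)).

Step 1 — centre the observation: (x - mu) = (-3, -3).

Step 2 — invert Sigma. det(Sigma) = 13·18 - (6)² = 198.
  Sigma^{-1} = (1/det) · [[d, -b], [-b, a]] = [[0.0909, -0.0303],
 [-0.0303, 0.0657]].

Step 3 — form the quadratic (x - mu)^T · Sigma^{-1} · (x - mu):
  Sigma^{-1} · (x - mu) = (-0.1818, -0.1061).
  (x - mu)^T · [Sigma^{-1} · (x - mu)] = (-3)·(-0.1818) + (-3)·(-0.1061) = 0.8636.

Step 4 — take square root: d = √(0.8636) ≈ 0.9293.

d(x, mu) = √(0.8636) ≈ 0.9293


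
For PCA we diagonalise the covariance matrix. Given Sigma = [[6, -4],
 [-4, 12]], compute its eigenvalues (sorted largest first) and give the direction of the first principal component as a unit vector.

Step 1 — characteristic polynomial of 2×2 Sigma:
  det(Sigma - λI) = λ² - trace · λ + det = 0.
  trace = 6 + 12 = 18, det = 6·12 - (-4)² = 56.
Step 2 — discriminant:
  Δ = trace² - 4·det = 324 - 224 = 100.
Step 3 — eigenvalues:
  λ = (trace ± √Δ)/2 = (18 ± 10)/2,
  λ_1 = 14,  λ_2 = 4.

Step 4 — unit eigenvector for λ_1: solve (Sigma - λ_1 I)v = 0. First row:
  (6 - 14)·v_x + (-4)·v_y = 0, i.e. (-8)·v_x + (-4)·v_y = 0,
  so v ∝ (b, λ_1 - a) = (-4, 8); multiply by -1 so the first entry is positive: u = (4, -8).
  ||u|| = √((4)² + (-8)²) = √(80) ≈ 8.9443,
  v_1 = u/||u|| ≈ (0.4472, -0.8944) (||v_1|| = 1).

λ_1 = 14,  λ_2 = 4;  v_1 ≈ (0.4472, -0.8944)


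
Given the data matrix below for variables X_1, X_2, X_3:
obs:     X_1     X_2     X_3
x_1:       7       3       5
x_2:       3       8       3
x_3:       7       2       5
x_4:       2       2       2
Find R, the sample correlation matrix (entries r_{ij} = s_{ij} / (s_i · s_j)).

Step 1 — column means:
  mean(X_1) = (7 + 3 + 7 + 2) / 4 = 19/4 = 4.75
  mean(X_2) = (3 + 8 + 2 + 2) / 4 = 15/4 = 3.75
  mean(X_3) = (5 + 3 + 5 + 2) / 4 = 15/4 = 3.75

Step 2 — sample variances and covariances s[i,j] = (1/(n-1)) · Σ_k (x_{k,i} - mean_i) · (x_{k,j} - mean_j), with n-1 = 3:
  s[X_1,X_1] = ((2.25)·(2.25) + (-1.75)·(-1.75) + (2.25)·(2.25) + (-2.75)·(-2.75)) / 3 = 20.75/3 = 6.9167
  s[X_1,X_2] = ((2.25)·(-0.75) + (-1.75)·(4.25) + (2.25)·(-1.75) + (-2.75)·(-1.75)) / 3 = -8.25/3 = -2.75
  s[X_1,X_3] = ((2.25)·(1.25) + (-1.75)·(-0.75) + (2.25)·(1.25) + (-2.75)·(-1.75)) / 3 = 11.75/3 = 3.9167
  s[X_2,X_2] = ((-0.75)·(-0.75) + (4.25)·(4.25) + (-1.75)·(-1.75) + (-1.75)·(-1.75)) / 3 = 24.75/3 = 8.25
  s[X_2,X_3] = ((-0.75)·(1.25) + (4.25)·(-0.75) + (-1.75)·(1.25) + (-1.75)·(-1.75)) / 3 = -3.25/3 = -1.0833
  s[X_3,X_3] = ((1.25)·(1.25) + (-0.75)·(-0.75) + (1.25)·(1.25) + (-1.75)·(-1.75)) / 3 = 6.75/3 = 2.25
  Sample standard deviations s_i = √(s[i,i]):
  s(X_1) = √(6.9167) = 2.63
  s(X_2) = √(8.25) = 2.8723
  s(X_3) = √(2.25) = 1.5

Step 3 — r_{ij} = s_{ij} / (s_i · s_j):
  r[X_1,X_1] = 1 (diagonal).
  r[X_1,X_2] = -2.75 / (2.63 · 2.8723) = -2.75 / 7.554 = -0.364
  r[X_1,X_3] = 3.9167 / (2.63 · 1.5) = 3.9167 / 3.9449 = 0.9928
  r[X_2,X_2] = 1 (diagonal).
  r[X_2,X_3] = -1.0833 / (2.8723 · 1.5) = -1.0833 / 4.3084 = -0.2514
  r[X_3,X_3] = 1 (diagonal).

R is symmetric with unit diagonal. Assembling:

R = [[1, -0.364, 0.9928],
 [-0.364, 1, -0.2514],
 [0.9928, -0.2514, 1]]


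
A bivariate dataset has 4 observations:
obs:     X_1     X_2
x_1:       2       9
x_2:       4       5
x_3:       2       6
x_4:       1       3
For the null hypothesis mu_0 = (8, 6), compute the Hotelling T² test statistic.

Step 1 — sample mean vector:
  mean(X_1) = (2 + 4 + 2 + 1) / 4 = 9/4 = 2.25
  mean(X_2) = (9 + 5 + 6 + 3) / 4 = 23/4 = 5.75
  x̄ = (2.25, 5.75),  deviation x̄ - mu_0 = (2.25, 5.75) - (8, 6) = (-5.75, -0.25).

Step 2 — sample covariance matrix, S[i,j] = (1/(n-1)) · Σ_k (x_{k,i} - mean_i) · (x_{k,j} - mean_j), divisor n-1 = 3:
  S[X_1,X_1] = ((-0.25)·(-0.25) + (1.75)·(1.75) + (-0.25)·(-0.25) + (-1.25)·(-1.25)) / 3 = 4.75/3 = 1.5833
  S[X_1,X_2] = ((-0.25)·(3.25) + (1.75)·(-0.75) + (-0.25)·(0.25) + (-1.25)·(-2.75)) / 3 = 1.25/3 = 0.4167
  S[X_2,X_2] = ((3.25)·(3.25) + (-0.75)·(-0.75) + (0.25)·(0.25) + (-2.75)·(-2.75)) / 3 = 18.75/3 = 6.25
  S = [[1.5833, 0.4167],
 [0.4167, 6.25]].

Step 3 — invert S. det(S) = 1.5833·6.25 - (0.4167)² = 9.7222.
  S^{-1} = (1/det) · [[d, -b], [-b, a]] = [[0.6429, -0.0429],
 [-0.0429, 0.1629]].

Step 4 — quadratic form (x̄ - mu_0)^T · S^{-1} · (x̄ - mu_0):
  S^{-1} · (x̄ - mu_0) = (-3.6857, 0.2057),
  (x̄ - mu_0)^T · [...] = (-5.75)·(-3.6857) + (-0.25)·(0.2057) = 21.1414.

Step 5 — scale by n: T² = 4 · 21.1414 = 84.5657.

T² ≈ 84.5657


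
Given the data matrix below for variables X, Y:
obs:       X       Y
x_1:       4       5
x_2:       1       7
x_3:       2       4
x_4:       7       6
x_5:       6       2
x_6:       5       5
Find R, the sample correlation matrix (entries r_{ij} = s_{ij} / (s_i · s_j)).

Step 1 — column means:
  mean(X) = (4 + 1 + 2 + 7 + 6 + 5) / 6 = 25/6 = 4.1667
  mean(Y) = (5 + 7 + 4 + 6 + 2 + 5) / 6 = 29/6 = 4.8333

Step 2 — sample variances and covariances s[i,j] = (1/(n-1)) · Σ_k (x_{k,i} - mean_i) · (x_{k,j} - mean_j), with n-1 = 5:
  s[X,X] = ((-0.1667)·(-0.1667) + (-3.1667)·(-3.1667) + (-2.1667)·(-2.1667) + (2.8333)·(2.8333) + (1.8333)·(1.8333) + (0.8333)·(0.8333)) / 5 = 26.8333/5 = 5.3667
  s[X,Y] = ((-0.1667)·(0.1667) + (-3.1667)·(2.1667) + (-2.1667)·(-0.8333) + (2.8333)·(1.1667) + (1.8333)·(-2.8333) + (0.8333)·(0.1667)) / 5 = -6.8333/5 = -1.3667
  s[Y,Y] = ((0.1667)·(0.1667) + (2.1667)·(2.1667) + (-0.8333)·(-0.8333) + (1.1667)·(1.1667) + (-2.8333)·(-2.8333) + (0.1667)·(0.1667)) / 5 = 14.8333/5 = 2.9667
  Sample standard deviations s_i = √(s[i,i]):
  s(X) = √(5.3667) = 2.3166
  s(Y) = √(2.9667) = 1.7224

Step 3 — r_{ij} = s_{ij} / (s_i · s_j):
  r[X,X] = 1 (diagonal).
  r[X,Y] = -1.3667 / (2.3166 · 1.7224) = -1.3667 / 3.9901 = -0.3425
  r[Y,Y] = 1 (diagonal).

R is symmetric with unit diagonal. Assembling:

R = [[1, -0.3425],
 [-0.3425, 1]]


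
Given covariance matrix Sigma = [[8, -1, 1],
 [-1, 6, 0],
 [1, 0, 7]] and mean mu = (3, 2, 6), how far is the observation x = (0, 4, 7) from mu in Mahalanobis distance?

Step 1 — centre the observation: (x - mu) = (-3, 2, 1).

Step 2 — invert Sigma (cofactor / det for 3×3, or solve directly):
  Sigma^{-1} = [[0.13, 0.0217, -0.0186],
 [0.0217, 0.1703, -0.0031],
 [-0.0186, -0.0031, 0.1455]].

Step 3 — form the quadratic (x - mu)^T · Sigma^{-1} · (x - mu):
  Sigma^{-1} · (x - mu) = (-0.3653, 0.2724, 0.195).
  (x - mu)^T · [Sigma^{-1} · (x - mu)] = (-3)·(-0.3653) + (2)·(0.2724) + (1)·(0.195) = 1.8359.

Step 4 — take square root: d = √(1.8359) ≈ 1.355.

d(x, mu) = √(1.8359) ≈ 1.355


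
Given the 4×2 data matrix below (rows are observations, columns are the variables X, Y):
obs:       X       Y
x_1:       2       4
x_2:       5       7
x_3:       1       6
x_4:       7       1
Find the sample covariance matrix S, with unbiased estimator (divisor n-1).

Step 1 — column means:
  mean(X) = (2 + 5 + 1 + 7) / 4 = 15/4 = 3.75
  mean(Y) = (4 + 7 + 6 + 1) / 4 = 18/4 = 4.5

Step 2 — sample covariance S[i,j] = (1/(n-1)) · Σ_k (x_{k,i} - mean_i) · (x_{k,j} - mean_j), with n-1 = 3.
  S[X,X] = ((-1.75)·(-1.75) + (1.25)·(1.25) + (-2.75)·(-2.75) + (3.25)·(3.25)) / 3 = 22.75/3 = 7.5833
  S[X,Y] = ((-1.75)·(-0.5) + (1.25)·(2.5) + (-2.75)·(1.5) + (3.25)·(-3.5)) / 3 = -11.5/3 = -3.8333
  S[Y,Y] = ((-0.5)·(-0.5) + (2.5)·(2.5) + (1.5)·(1.5) + (-3.5)·(-3.5)) / 3 = 21/3 = 7

S is symmetric (S[j,i] = S[i,j]). Assembling:

S = [[7.5833, -3.8333],
 [-3.8333, 7]]


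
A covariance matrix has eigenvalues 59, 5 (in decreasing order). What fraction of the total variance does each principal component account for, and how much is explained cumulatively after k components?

Step 1 — total variance = trace(Sigma) = Σ λ_i = 59 + 5 = 64.

Step 2 — fraction explained by component i = λ_i / Σ λ:
  PC1: 59/64 = 0.9219
  PC2: 5/64 = 0.0781

Step 3 — cumulative fraction after k components = (λ_1 + ... + λ_k) / Σ λ:
  k = 1: 59/64 = 0.9219
  k = 2: (59 + 5)/64 = 64/64 = 1

Summary (fraction, with percent):

explained: PC1 0.9219 (92.19%), PC2 0.0781 (7.81%);  cumulative: 0.9219, 1


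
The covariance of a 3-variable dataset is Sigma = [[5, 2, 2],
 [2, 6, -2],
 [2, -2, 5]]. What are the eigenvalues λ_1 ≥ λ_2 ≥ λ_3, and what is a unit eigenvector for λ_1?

Step 1 — characteristic polynomial p(λ) = det(λI - Sigma) = λ³ - tr·λ² + c_1·λ - det, where tr = trace, c_1 = sum of the principal 2×2 minors, det = det(Sigma):
  tr = 5 + 6 + 5 = 16,
  c_1 = (5·6 - (2)²) + (5·5 - (2)²) + (6·5 - (-2)²) = 26 + 21 + 26 = 73,
  det = 5·(6·5 - (-2)²) - (2)·((2)·5 - (-2)·(2)) + (2)·((2)·(-2) - 6·(2)) = 5·(26) - (2)·(14) + (2)·(-16) = 70.
  So p(λ) = λ³ - 16λ² + 73λ - 70.
Step 2 — look for an integer root (rational root theorem: any rational root is an integer divisor of 70). Testing λ = 7:
  p(7) = 343 - 784 + 511 - 70 = 0  ✓
  Dividing out (λ - 7): p(λ) = (λ - 7)(λ² - 9λ + 10).
Step 3 — remaining eigenvalues from the quadratic λ² - 9λ + 10 = 0:
  Δ = 9² - 4·10 = 81 - 40 = 41,  λ = (9 ± √41)/2 = (9 ± 6.4031)/2 ≈ 7.7016 or 1.2984.
  Sorted: λ_1 = 7.7016,  λ_2 = 7,  λ_3 = 1.2984  (check: sum = 16 = tr ✓).

Step 4 — unit eigenvector for λ_1 ≈ 7.7016: v spans the null space of (Sigma - λ_1 I), whose rows are
  r_1 = (-2.7016, 2, 2),  r_2 = (2, -1.7016, -2),  r_3 = (2, -2, -2.7016).
  v is orthogonal to every row, so take v ∝ r_1 × r_2 = ((2)·(-2) - (2)·(-1.7016), (2)·(2) - (-2.7016)·(-2), (-2.7016)·(-1.7016) - (2)·(2)) ≈ (-0.5969, -1.4031, 0.5969).
  Rescale (multiply by -1 so the first nonzero entry is positive): u = (0.5969, 1.4031, -0.5969).
  ||u|| = √((0.5969)² + (1.4031)² + (-0.5969)²) = √(2.6813) ≈ 1.6375,  v_1 = u/||u|| ≈ (0.3645, 0.8569, -0.3645) (||v_1|| = 1).

λ_1 = 7.7016,  λ_2 = 7,  λ_3 = 1.2984;  v_1 ≈ (0.3645, 0.8569, -0.3645)
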